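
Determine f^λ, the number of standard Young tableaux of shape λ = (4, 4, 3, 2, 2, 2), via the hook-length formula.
# SYT of shape (4, 4, 3, 2, 2, 2) = 850850

Hook-length formula: f^λ = n! / Π hook(c), product over all cells c of the Young diagram. For λ = (4, 4, 3, 2, 2, 2), n = 17 boxes. Hook lengths by row (left-to-right, top-to-bottom): [9, 8, 4, 2]; [8, 7, 3, 1]; [6, 5, 1]; [4, 3]; [3, 2]; [2, 1]. Product of hooks = 418037760. So f^λ = 17! / 418037760 = 355687428096000 / 418037760 = 850850.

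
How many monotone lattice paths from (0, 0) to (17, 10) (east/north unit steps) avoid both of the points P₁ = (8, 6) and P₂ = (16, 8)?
Number of paths = 4488132

Inclusion–exclusion. Total paths: C(27, 17) = 8436285. Through P₁: C(14, 8)·C(13, 9) = 2147145. Through P₂: C(24, 16)·C(3, 1) = 2206413. Since P₁ is strictly southwest of P₂, a monotone path through both must visit P₁ then P₂; paths through both = C(14, 8)·C(10, 8)·C(3, 1) = 405405. Avoid both = 8436285 − 2147145 − 2206413 + 405405 = 4488132.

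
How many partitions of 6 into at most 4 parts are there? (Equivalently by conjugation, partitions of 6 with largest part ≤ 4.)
p(6, parts ≤ 4) = 9

Partitions of 6 with all parts ≤ 4: 4+2, 4+1+1, 3+3, 3+2+1, 3+1+1+1, 2+2+2, 2+2+1+1, 2+1+1+1+1, 1+1+1+1+1+1. Count = 9.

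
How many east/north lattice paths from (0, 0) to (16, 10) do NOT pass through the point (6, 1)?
Number of paths = 4665089

Total paths from (0, 0) to (16, 10): C(26, 16) = 5311735. Paths through (6, 1): (paths (0, 0) → (6, 1)) × (paths (6, 1) → (16, 10)) = C(7, 6) · C(19, 10) = 7 · 92378 = 646646. Avoidance count = 5311735 − 646646 = 4665089.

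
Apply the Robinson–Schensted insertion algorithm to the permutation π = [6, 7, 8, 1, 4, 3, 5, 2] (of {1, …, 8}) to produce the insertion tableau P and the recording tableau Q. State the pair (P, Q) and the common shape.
P = [1, 2, 5] / [3, 7, 8] / [4] / [6];  Q = [1, 2, 3] / [4, 5, 7] / [6] / [8];  common shape = (3, 3, 1, 1)

Row-insert the values π_1, π_2, … into P one at a time, bumping the leftmost entry strictly greater than the inserted value down to the next row. The recording tableau Q records, in position (i, j), the step at which that cell was added to P.
  Insert 6 (step 1): P = [6];  Q = [1]
  Insert 7 (step 2): P = [6, 7];  Q = [1, 2]
  Insert 8 (step 3): P = [6, 7, 8];  Q = [1, 2, 3]
  Insert 1 (step 4): P = [1, 7, 8] / [6];  Q = [1, 2, 3] / [4]
  Insert 4 (step 5): P = [1, 4, 8] / [6, 7];  Q = [1, 2, 3] / [4, 5]
  Insert 3 (step 6): P = [1, 3, 8] / [4, 7] / [6];  Q = [1, 2, 3] / [4, 5] / [6]
  Insert 5 (step 7): P = [1, 3, 5] / [4, 7, 8] / [6];  Q = [1, 2, 3] / [4, 5, 7] / [6]
  Insert 2 (step 8): P = [1, 2, 5] / [3, 7, 8] / [4] / [6];  Q = [1, 2, 3] / [4, 5, 7] / [6] / [8]
Final shape: (3, 3, 1, 1).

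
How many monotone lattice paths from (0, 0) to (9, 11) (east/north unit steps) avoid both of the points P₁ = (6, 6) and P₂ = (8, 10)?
Number of paths = 56420

Inclusion–exclusion. Total paths: C(20, 9) = 167960. Through P₁: C(12, 6)·C(8, 3) = 51744. Through P₂: C(18, 8)·C(2, 1) = 87516. Since P₁ is strictly southwest of P₂, a monotone path through both must visit P₁ then P₂; paths through both = C(12, 6)·C(6, 2)·C(2, 1) = 27720. Avoid both = 167960 − 51744 − 87516 + 27720 = 56420.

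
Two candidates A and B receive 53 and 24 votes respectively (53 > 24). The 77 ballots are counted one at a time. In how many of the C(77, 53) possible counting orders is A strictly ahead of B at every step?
Strict-lead orderings = 20615476731532656300

Total orderings of the 77 votes with 53 for A: C(77, 53) = 54737645114759121900. By the Bertrand ballot formula (Cycle Lemma / reflection principle), the number of orderings in which A is strictly ahead of B throughout is (p − q)/(p + q) · C(p + q, p) = (53 − 24)/(53 + 24) · 54737645114759121900 = 20615476731532656300.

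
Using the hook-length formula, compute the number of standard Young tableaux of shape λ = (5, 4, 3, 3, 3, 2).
# SYT of shape (5, 4, 3, 3, 3, 2) = 53209728

Hook-length formula: f^λ = n! / Π hook(c), product over all cells c of the Young diagram. For λ = (5, 4, 3, 3, 3, 2), n = 20 boxes. Hook lengths by row (left-to-right, top-to-bottom): [10, 9, 7, 3, 1]; [8, 7, 5, 1]; [6, 5, 3]; [5, 4, 2]; [4, 3, 1]; [2, 1]. Product of hooks = 45722880000. So f^λ = 20! / 45722880000 = 2432902008176640000 / 45722880000 = 53209728.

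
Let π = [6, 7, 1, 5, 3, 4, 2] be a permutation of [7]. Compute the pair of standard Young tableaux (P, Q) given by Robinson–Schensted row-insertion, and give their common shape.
P = [1, 2, 4] / [3, 7] / [5] / [6];  Q = [1, 2, 6] / [3, 4] / [5] / [7];  common shape = (3, 2, 1, 1)

Row-insert the values π_1, π_2, … into P one at a time, bumping the leftmost entry strictly greater than the inserted value down to the next row. The recording tableau Q records, in position (i, j), the step at which that cell was added to P.
  Insert 6 (step 1): P = [6];  Q = [1]
  Insert 7 (step 2): P = [6, 7];  Q = [1, 2]
  Insert 1 (step 3): P = [1, 7] / [6];  Q = [1, 2] / [3]
  Insert 5 (step 4): P = [1, 5] / [6, 7];  Q = [1, 2] / [3, 4]
  Insert 3 (step 5): P = [1, 3] / [5, 7] / [6];  Q = [1, 2] / [3, 4] / [5]
  Insert 4 (step 6): P = [1, 3, 4] / [5, 7] / [6];  Q = [1, 2, 6] / [3, 4] / [5]
  Insert 2 (step 7): P = [1, 2, 4] / [3, 7] / [5] / [6];  Q = [1, 2, 6] / [3, 4] / [5] / [7]
Final shape: (3, 2, 1, 1).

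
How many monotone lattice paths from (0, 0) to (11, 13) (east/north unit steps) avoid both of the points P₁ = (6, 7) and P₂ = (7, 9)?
Number of paths = 1262912

Inclusion–exclusion. Total paths: C(24, 11) = 2496144. Through P₁: C(13, 6)·C(11, 5) = 792792. Through P₂: C(16, 7)·C(8, 4) = 800800. Since P₁ is strictly southwest of P₂, a monotone path through both must visit P₁ then P₂; paths through both = C(13, 6)·C(3, 1)·C(8, 4) = 360360. Avoid both = 2496144 − 792792 − 800800 + 360360 = 1262912.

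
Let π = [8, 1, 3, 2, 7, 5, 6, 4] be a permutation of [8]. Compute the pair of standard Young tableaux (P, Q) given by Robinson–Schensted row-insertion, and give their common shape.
P = [1, 2, 4, 6] / [3, 5] / [7] / [8];  Q = [1, 3, 5, 7] / [2, 6] / [4] / [8];  common shape = (4, 2, 1, 1)

Row-insert the values π_1, π_2, … into P one at a time, bumping the leftmost entry strictly greater than the inserted value down to the next row. The recording tableau Q records, in position (i, j), the step at which that cell was added to P.
  Insert 8 (step 1): P = [8];  Q = [1]
  Insert 1 (step 2): P = [1] / [8];  Q = [1] / [2]
  Insert 3 (step 3): P = [1, 3] / [8];  Q = [1, 3] / [2]
  Insert 2 (step 4): P = [1, 2] / [3] / [8];  Q = [1, 3] / [2] / [4]
  Insert 7 (step 5): P = [1, 2, 7] / [3] / [8];  Q = [1, 3, 5] / [2] / [4]
  Insert 5 (step 6): P = [1, 2, 5] / [3, 7] / [8];  Q = [1, 3, 5] / [2, 6] / [4]
  Insert 6 (step 7): P = [1, 2, 5, 6] / [3, 7] / [8];  Q = [1, 3, 5, 7] / [2, 6] / [4]
  Insert 4 (step 8): P = [1, 2, 4, 6] / [3, 5] / [7] / [8];  Q = [1, 3, 5, 7] / [2, 6] / [4] / [8]
Final shape: (4, 2, 1, 1).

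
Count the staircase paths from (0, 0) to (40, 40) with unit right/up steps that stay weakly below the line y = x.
C_40 = 2622127042276492108820

These NE paths below the diagonal are counted by the Catalan number C_n = (1/(n + 1)) · C(2n, n). For n = 40: C_40 = (1/41) · C(80, 40) = 107507208733336176461620/41 = 2622127042276492108820.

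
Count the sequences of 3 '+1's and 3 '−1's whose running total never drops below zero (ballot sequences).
C_3 = 5

These ballot sequences are counted by the Catalan number C_n = (1/(n + 1)) · C(2n, n). For n = 3: C_3 = (1/4) · C(6, 3) = 20/4 = 5.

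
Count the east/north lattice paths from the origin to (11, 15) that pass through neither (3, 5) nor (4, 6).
Number of paths = 4154592

Inclusion–exclusion. Total paths: C(26, 11) = 7726160. Through P₁: C(8, 3)·C(18, 8) = 2450448. Through P₂: C(10, 4)·C(16, 7) = 2402400. Since P₁ is strictly southwest of P₂, a monotone path through both must visit P₁ then P₂; paths through both = C(8, 3)·C(2, 1)·C(16, 7) = 1281280. Avoid both = 7726160 − 2450448 − 2402400 + 1281280 = 4154592.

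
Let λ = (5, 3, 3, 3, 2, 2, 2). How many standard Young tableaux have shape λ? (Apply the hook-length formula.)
# SYT of shape (5, 3, 3, 3, 2, 2, 2) = 30232800

Hook-length formula: f^λ = n! / Π hook(c), product over all cells c of the Young diagram. For λ = (5, 3, 3, 3, 2, 2, 2), n = 20 boxes. Hook lengths by row (left-to-right, top-to-bottom): [11, 10, 6, 2, 1]; [8, 7, 3]; [7, 6, 2]; [6, 5, 1]; [4, 3]; [3, 2]; [2, 1]. Product of hooks = 80472268800. So f^λ = 20! / 80472268800 = 2432902008176640000 / 80472268800 = 30232800.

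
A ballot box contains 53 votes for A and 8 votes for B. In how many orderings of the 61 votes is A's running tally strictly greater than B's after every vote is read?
Strict-lead orderings = 2172413925

Total orderings of the 61 votes with 53 for A: C(61, 53) = 2944827765. By the Bertrand ballot formula (Cycle Lemma / reflection principle), the number of orderings in which A is strictly ahead of B throughout is (p − q)/(p + q) · C(p + q, p) = (53 − 8)/(53 + 8) · 2944827765 = 2172413925.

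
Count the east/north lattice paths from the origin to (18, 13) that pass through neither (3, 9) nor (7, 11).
Number of paths = 203175483

Inclusion–exclusion. Total paths: C(31, 18) = 206253075. Through P₁: C(12, 3)·C(19, 15) = 852720. Through P₂: C(18, 7)·C(13, 11) = 2482272. Since P₁ is strictly southwest of P₂, a monotone path through both must visit P₁ then P₂; paths through both = C(12, 3)·C(6, 4)·C(13, 11) = 257400. Avoid both = 206253075 − 852720 − 2482272 + 257400 = 203175483.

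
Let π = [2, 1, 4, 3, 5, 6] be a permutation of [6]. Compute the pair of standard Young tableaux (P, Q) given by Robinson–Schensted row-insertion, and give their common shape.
P = [1, 3, 5, 6] / [2, 4];  Q = [1, 3, 5, 6] / [2, 4];  common shape = (4, 2)

Row-insert the values π_1, π_2, … into P one at a time, bumping the leftmost entry strictly greater than the inserted value down to the next row. The recording tableau Q records, in position (i, j), the step at which that cell was added to P.
  Insert 2 (step 1): P = [2];  Q = [1]
  Insert 1 (step 2): P = [1] / [2];  Q = [1] / [2]
  Insert 4 (step 3): P = [1, 4] / [2];  Q = [1, 3] / [2]
  Insert 3 (step 4): P = [1, 3] / [2, 4];  Q = [1, 3] / [2, 4]
  Insert 5 (step 5): P = [1, 3, 5] / [2, 4];  Q = [1, 3, 5] / [2, 4]
  Insert 6 (step 6): P = [1, 3, 5, 6] / [2, 4];  Q = [1, 3, 5, 6] / [2, 4]
Final shape: (4, 2).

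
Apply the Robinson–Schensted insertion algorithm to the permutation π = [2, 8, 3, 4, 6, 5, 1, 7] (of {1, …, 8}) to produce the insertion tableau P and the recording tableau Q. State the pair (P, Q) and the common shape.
P = [1, 3, 4, 5, 7] / [2] / [6] / [8];  Q = [1, 2, 4, 5, 8] / [3] / [6] / [7];  common shape = (5, 1, 1, 1)

Row-insert the values π_1, π_2, … into P one at a time, bumping the leftmost entry strictly greater than the inserted value down to the next row. The recording tableau Q records, in position (i, j), the step at which that cell was added to P.
  Insert 2 (step 1): P = [2];  Q = [1]
  Insert 8 (step 2): P = [2, 8];  Q = [1, 2]
  Insert 3 (step 3): P = [2, 3] / [8];  Q = [1, 2] / [3]
  Insert 4 (step 4): P = [2, 3, 4] / [8];  Q = [1, 2, 4] / [3]
  Insert 6 (step 5): P = [2, 3, 4, 6] / [8];  Q = [1, 2, 4, 5] / [3]
  Insert 5 (step 6): P = [2, 3, 4, 5] / [6] / [8];  Q = [1, 2, 4, 5] / [3] / [6]
  Insert 1 (step 7): P = [1, 3, 4, 5] / [2] / [6] / [8];  Q = [1, 2, 4, 5] / [3] / [6] / [7]
  Insert 7 (step 8): P = [1, 3, 4, 5, 7] / [2] / [6] / [8];  Q = [1, 2, 4, 5, 8] / [3] / [6] / [7]
Final shape: (5, 1, 1, 1).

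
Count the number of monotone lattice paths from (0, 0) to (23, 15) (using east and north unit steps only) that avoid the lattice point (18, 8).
Number of paths = 14233964760

Total paths from (0, 0) to (23, 15): C(38, 23) = 15471286560. Paths through (18, 8): (paths (0, 0) → (18, 8)) × (paths (18, 8) → (23, 15)) = C(26, 18) · C(12, 5) = 1562275 · 792 = 1237321800. Avoidance count = 15471286560 − 1237321800 = 14233964760.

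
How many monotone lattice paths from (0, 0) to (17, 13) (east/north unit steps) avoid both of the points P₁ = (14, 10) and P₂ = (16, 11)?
Number of paths = 59072349

Inclusion–exclusion. Total paths: C(30, 17) = 119759850. Through P₁: C(24, 14)·C(6, 3) = 39225120. Through P₂: C(27, 16)·C(3, 1) = 39113685. Since P₁ is strictly southwest of P₂, a monotone path through both must visit P₁ then P₂; paths through both = C(24, 14)·C(3, 2)·C(3, 1) = 17651304. Avoid both = 119759850 − 39225120 − 39113685 + 17651304 = 59072349.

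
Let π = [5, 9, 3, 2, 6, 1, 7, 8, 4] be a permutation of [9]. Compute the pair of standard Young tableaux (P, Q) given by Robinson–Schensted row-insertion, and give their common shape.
P = [1, 4, 7, 8] / [2, 6] / [3, 9] / [5];  Q = [1, 2, 7, 8] / [3, 5] / [4, 9] / [6];  common shape = (4, 2, 2, 1)

Row-insert the values π_1, π_2, … into P one at a time, bumping the leftmost entry strictly greater than the inserted value down to the next row. The recording tableau Q records, in position (i, j), the step at which that cell was added to P.
  Insert 5 (step 1): P = [5];  Q = [1]
  Insert 9 (step 2): P = [5, 9];  Q = [1, 2]
  Insert 3 (step 3): P = [3, 9] / [5];  Q = [1, 2] / [3]
  Insert 2 (step 4): P = [2, 9] / [3] / [5];  Q = [1, 2] / [3] / [4]
  Insert 6 (step 5): P = [2, 6] / [3, 9] / [5];  Q = [1, 2] / [3, 5] / [4]
  Insert 1 (step 6): P = [1, 6] / [2, 9] / [3] / [5];  Q = [1, 2] / [3, 5] / [4] / [6]
  Insert 7 (step 7): P = [1, 6, 7] / [2, 9] / [3] / [5];  Q = [1, 2, 7] / [3, 5] / [4] / [6]
  Insert 8 (step 8): P = [1, 6, 7, 8] / [2, 9] / [3] / [5];  Q = [1, 2, 7, 8] / [3, 5] / [4] / [6]
  Insert 4 (step 9): P = [1, 4, 7, 8] / [2, 6] / [3, 9] / [5];  Q = [1, 2, 7, 8] / [3, 5] / [4, 9] / [6]
Final shape: (4, 2, 2, 1).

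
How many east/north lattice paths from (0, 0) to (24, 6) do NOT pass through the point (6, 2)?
Number of paths = 388955

Total paths from (0, 0) to (24, 6): C(30, 24) = 593775. Paths through (6, 2): (paths (0, 0) → (6, 2)) × (paths (6, 2) → (24, 6)) = C(8, 6) · C(22, 18) = 28 · 7315 = 204820. Avoidance count = 593775 − 204820 = 388955.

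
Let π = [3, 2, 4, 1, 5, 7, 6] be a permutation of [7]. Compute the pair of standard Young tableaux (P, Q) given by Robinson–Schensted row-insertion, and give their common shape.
P = [1, 4, 5, 6] / [2, 7] / [3];  Q = [1, 3, 5, 6] / [2, 7] / [4];  common shape = (4, 2, 1)

Row-insert the values π_1, π_2, … into P one at a time, bumping the leftmost entry strictly greater than the inserted value down to the next row. The recording tableau Q records, in position (i, j), the step at which that cell was added to P.
  Insert 3 (step 1): P = [3];  Q = [1]
  Insert 2 (step 2): P = [2] / [3];  Q = [1] / [2]
  Insert 4 (step 3): P = [2, 4] / [3];  Q = [1, 3] / [2]
  Insert 1 (step 4): P = [1, 4] / [2] / [3];  Q = [1, 3] / [2] / [4]
  Insert 5 (step 5): P = [1, 4, 5] / [2] / [3];  Q = [1, 3, 5] / [2] / [4]
  Insert 7 (step 6): P = [1, 4, 5, 7] / [2] / [3];  Q = [1, 3, 5, 6] / [2] / [4]
  Insert 6 (step 7): P = [1, 4, 5, 6] / [2, 7] / [3];  Q = [1, 3, 5, 6] / [2, 7] / [4]
Final shape: (4, 2, 1).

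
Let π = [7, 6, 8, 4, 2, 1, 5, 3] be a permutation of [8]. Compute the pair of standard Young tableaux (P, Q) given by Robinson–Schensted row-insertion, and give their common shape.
P = [1, 3] / [2, 5] / [4, 8] / [6] / [7];  Q = [1, 3] / [2, 7] / [4, 8] / [5] / [6];  common shape = (2, 2, 2, 1, 1)

Row-insert the values π_1, π_2, … into P one at a time, bumping the leftmost entry strictly greater than the inserted value down to the next row. The recording tableau Q records, in position (i, j), the step at which that cell was added to P.
  Insert 7 (step 1): P = [7];  Q = [1]
  Insert 6 (step 2): P = [6] / [7];  Q = [1] / [2]
  Insert 8 (step 3): P = [6, 8] / [7];  Q = [1, 3] / [2]
  Insert 4 (step 4): P = [4, 8] / [6] / [7];  Q = [1, 3] / [2] / [4]
  Insert 2 (step 5): P = [2, 8] / [4] / [6] / [7];  Q = [1, 3] / [2] / [4] / [5]
  Insert 1 (step 6): P = [1, 8] / [2] / [4] / [6] / [7];  Q = [1, 3] / [2] / [4] / [5] / [6]
  Insert 5 (step 7): P = [1, 5] / [2, 8] / [4] / [6] / [7];  Q = [1, 3] / [2, 7] / [4] / [5] / [6]
  Insert 3 (step 8): P = [1, 3] / [2, 5] / [4, 8] / [6] / [7];  Q = [1, 3] / [2, 7] / [4, 8] / [5] / [6]
Final shape: (2, 2, 2, 1, 1).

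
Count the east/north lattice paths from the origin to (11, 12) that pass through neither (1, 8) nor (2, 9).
Number of paths = 1334929

Inclusion–exclusion. Total paths: C(23, 11) = 1352078. Through P₁: C(9, 1)·C(14, 10) = 9009. Through P₂: C(11, 2)·C(12, 9) = 12100. Since P₁ is strictly southwest of P₂, a monotone path through both must visit P₁ then P₂; paths through both = C(9, 1)·C(2, 1)·C(12, 9) = 3960. Avoid both = 1352078 − 9009 − 12100 + 3960 = 1334929.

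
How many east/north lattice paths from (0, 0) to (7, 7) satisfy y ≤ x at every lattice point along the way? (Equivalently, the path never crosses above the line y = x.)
Number of paths = 429

By the reflection principle (André's argument), the number of monotone paths to (7, 7) with n ≤ m that never go above y = x is C(14, 7) − C(14, 8) = 3432 − 3003 = 429.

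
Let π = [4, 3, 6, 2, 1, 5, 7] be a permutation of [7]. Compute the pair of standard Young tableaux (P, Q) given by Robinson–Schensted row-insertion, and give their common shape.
P = [1, 5, 7] / [2, 6] / [3] / [4];  Q = [1, 3, 7] / [2, 6] / [4] / [5];  common shape = (3, 2, 1, 1)

Row-insert the values π_1, π_2, … into P one at a time, bumping the leftmost entry strictly greater than the inserted value down to the next row. The recording tableau Q records, in position (i, j), the step at which that cell was added to P.
  Insert 4 (step 1): P = [4];  Q = [1]
  Insert 3 (step 2): P = [3] / [4];  Q = [1] / [2]
  Insert 6 (step 3): P = [3, 6] / [4];  Q = [1, 3] / [2]
  Insert 2 (step 4): P = [2, 6] / [3] / [4];  Q = [1, 3] / [2] / [4]
  Insert 1 (step 5): P = [1, 6] / [2] / [3] / [4];  Q = [1, 3] / [2] / [4] / [5]
  Insert 5 (step 6): P = [1, 5] / [2, 6] / [3] / [4];  Q = [1, 3] / [2, 6] / [4] / [5]
  Insert 7 (step 7): P = [1, 5, 7] / [2, 6] / [3] / [4];  Q = [1, 3, 7] / [2, 6] / [4] / [5]
Final shape: (3, 2, 1, 1).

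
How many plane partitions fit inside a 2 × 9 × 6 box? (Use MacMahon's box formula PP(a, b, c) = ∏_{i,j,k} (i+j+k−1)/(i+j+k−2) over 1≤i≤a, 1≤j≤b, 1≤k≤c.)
PP(2, 9, 6) = 5725720

Evaluate the triple product over i = 1..2, j = 1..9, k = 1..6. The factors are (2/1) · (3/2) · (4/3) · (5/4) · (6/5) · (7/6) · (3/2) · (4/3) · … (108 factors total). The numerators and denominators telescope so the product is an integer; carrying out the multiplication exactly gives PP(2, 9, 6) = 5725720.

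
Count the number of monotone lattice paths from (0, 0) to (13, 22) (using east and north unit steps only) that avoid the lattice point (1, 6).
Number of paths = 1263385515

Total paths from (0, 0) to (13, 22): C(35, 13) = 1476337800. Paths through (1, 6): (paths (0, 0) → (1, 6)) × (paths (1, 6) → (13, 22)) = C(7, 1) · C(28, 12) = 7 · 30421755 = 212952285. Avoidance count = 1476337800 − 212952285 = 1263385515.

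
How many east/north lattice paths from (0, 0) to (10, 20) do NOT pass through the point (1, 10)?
Number of paths = 29028857

Total paths from (0, 0) to (10, 20): C(30, 10) = 30045015. Paths through (1, 10): (paths (0, 0) → (1, 10)) × (paths (1, 10) → (10, 20)) = C(11, 1) · C(19, 9) = 11 · 92378 = 1016158. Avoidance count = 30045015 − 1016158 = 29028857.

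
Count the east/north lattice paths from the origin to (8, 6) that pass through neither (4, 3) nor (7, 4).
Number of paths = 1208

Inclusion–exclusion. Total paths: C(14, 8) = 3003. Through P₁: C(7, 4)·C(7, 4) = 1225. Through P₂: C(11, 7)·C(3, 1) = 990. Since P₁ is strictly southwest of P₂, a monotone path through both must visit P₁ then P₂; paths through both = C(7, 4)·C(4, 3)·C(3, 1) = 420. Avoid both = 3003 − 1225 − 990 + 420 = 1208.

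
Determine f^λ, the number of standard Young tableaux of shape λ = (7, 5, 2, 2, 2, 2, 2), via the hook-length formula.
# SYT of shape (7, 5, 2, 2, 2, 2, 2) = 643462512

Hook-length formula: f^λ = n! / Π hook(c), product over all cells c of the Young diagram. For λ = (7, 5, 2, 2, 2, 2, 2), n = 22 boxes. Hook lengths by row (left-to-right, top-to-bottom): [13, 12, 6, 5, 4, 2, 1]; [10, 9, 3, 2, 1]; [6, 5]; [5, 4]; [4, 3]; [3, 2]; [2, 1]. Product of hooks = 1746800640000. So f^λ = 22! / 1746800640000 = 1124000727777607680000 / 1746800640000 = 643462512.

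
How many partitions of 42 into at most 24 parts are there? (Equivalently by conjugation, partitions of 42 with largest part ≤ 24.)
p(42, parts ≤ 24) = 51962

Use the recurrence p(n, m) = p(n, m−1) + p(n−m, m): either the largest part is < m (count p(n, m−1)) or the largest part is exactly m (remove one copy of m, count p(n−m, m)). With p(0, ·) = 1 this gives p(42, parts ≤ 24) = 51962. (By conjugating Young diagrams, this also counts partitions of 42 into at most 24 parts.)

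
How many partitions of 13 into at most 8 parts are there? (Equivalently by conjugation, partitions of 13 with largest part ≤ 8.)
p(13, parts ≤ 8) = 89

Partitions of 13 with all parts ≤ 8: 8+5, 8+4+1, 8+3+2, 8+3+1+1, 8+2+2+1, 8+2+1+1+1, 8+1+1+1+1+1, 7+6, 7+5+1, 7+4+2, 7+4+1+1, 7+3+3, 7+3+2+1, 7+3+1+1+1, 7+2+2+2, 7+2+2+1+1, 7+2+1+1+1+1, 7+1+1+1+1+1+1, 6+6+1, 6+5+2, 6+5+1+1, 6+4+3, 6+4+2+1, 6+4+1+1+1, 6+3+3+1, 6+3+2+2, 6+3+2+1+1, 6+3+1+1+1+1, 6+2+2+2+1, 6+2+2+1+1+1, … (89 total). Count = 89.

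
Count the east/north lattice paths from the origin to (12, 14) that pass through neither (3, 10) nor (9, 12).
Number of paths = 6593990

Inclusion–exclusion. Total paths: C(26, 12) = 9657700. Through P₁: C(13, 3)·C(13, 9) = 204490. Through P₂: C(21, 9)·C(5, 3) = 2939300. Since P₁ is strictly southwest of P₂, a monotone path through both must visit P₁ then P₂; paths through both = C(13, 3)·C(8, 6)·C(5, 3) = 80080. Avoid both = 9657700 − 204490 − 2939300 + 80080 = 6593990.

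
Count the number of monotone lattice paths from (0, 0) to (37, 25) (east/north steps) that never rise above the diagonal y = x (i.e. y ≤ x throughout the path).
Number of paths = 50428212886159017

By the reflection principle (André's argument), the number of monotone paths to (37, 25) with n ≤ m that never go above y = x is C(62, 37) − C(62, 38) = 147405545359541742 − 96977332473382725 = 50428212886159017.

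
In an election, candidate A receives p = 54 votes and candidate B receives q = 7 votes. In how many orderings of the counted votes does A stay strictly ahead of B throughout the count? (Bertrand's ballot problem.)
Strict-lead orderings = 336143060

Total orderings of the 61 votes with 54 for A: C(61, 54) = 436270780. By the Bertrand ballot formula (Cycle Lemma / reflection principle), the number of orderings in which A is strictly ahead of B throughout is (p − q)/(p + q) · C(p + q, p) = (54 − 7)/(54 + 7) · 436270780 = 336143060.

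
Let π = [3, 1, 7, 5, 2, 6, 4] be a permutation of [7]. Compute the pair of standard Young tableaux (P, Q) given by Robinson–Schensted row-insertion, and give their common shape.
P = [1, 2, 4] / [3, 5, 6] / [7];  Q = [1, 3, 6] / [2, 4, 7] / [5];  common shape = (3, 3, 1)

Row-insert the values π_1, π_2, … into P one at a time, bumping the leftmost entry strictly greater than the inserted value down to the next row. The recording tableau Q records, in position (i, j), the step at which that cell was added to P.
  Insert 3 (step 1): P = [3];  Q = [1]
  Insert 1 (step 2): P = [1] / [3];  Q = [1] / [2]
  Insert 7 (step 3): P = [1, 7] / [3];  Q = [1, 3] / [2]
  Insert 5 (step 4): P = [1, 5] / [3, 7];  Q = [1, 3] / [2, 4]
  Insert 2 (step 5): P = [1, 2] / [3, 5] / [7];  Q = [1, 3] / [2, 4] / [5]
  Insert 6 (step 6): P = [1, 2, 6] / [3, 5] / [7];  Q = [1, 3, 6] / [2, 4] / [5]
  Insert 4 (step 7): P = [1, 2, 4] / [3, 5, 6] / [7];  Q = [1, 3, 6] / [2, 4, 7] / [5]
Final shape: (3, 3, 1).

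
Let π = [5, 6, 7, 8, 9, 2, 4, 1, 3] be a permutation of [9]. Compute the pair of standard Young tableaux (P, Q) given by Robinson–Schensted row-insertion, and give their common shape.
P = [1, 3, 7, 8, 9] / [2, 4] / [5, 6];  Q = [1, 2, 3, 4, 5] / [6, 7] / [8, 9];  common shape = (5, 2, 2)

Row-insert the values π_1, π_2, … into P one at a time, bumping the leftmost entry strictly greater than the inserted value down to the next row. The recording tableau Q records, in position (i, j), the step at which that cell was added to P.
  Insert 5 (step 1): P = [5];  Q = [1]
  Insert 6 (step 2): P = [5, 6];  Q = [1, 2]
  Insert 7 (step 3): P = [5, 6, 7];  Q = [1, 2, 3]
  Insert 8 (step 4): P = [5, 6, 7, 8];  Q = [1, 2, 3, 4]
  Insert 9 (step 5): P = [5, 6, 7, 8, 9];  Q = [1, 2, 3, 4, 5]
  Insert 2 (step 6): P = [2, 6, 7, 8, 9] / [5];  Q = [1, 2, 3, 4, 5] / [6]
  Insert 4 (step 7): P = [2, 4, 7, 8, 9] / [5, 6];  Q = [1, 2, 3, 4, 5] / [6, 7]
  Insert 1 (step 8): P = [1, 4, 7, 8, 9] / [2, 6] / [5];  Q = [1, 2, 3, 4, 5] / [6, 7] / [8]
  Insert 3 (step 9): P = [1, 3, 7, 8, 9] / [2, 4] / [5, 6];  Q = [1, 2, 3, 4, 5] / [6, 7] / [8, 9]
Final shape: (5, 2, 2).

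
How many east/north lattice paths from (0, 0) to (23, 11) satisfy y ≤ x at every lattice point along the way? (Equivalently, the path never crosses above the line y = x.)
Number of paths = 154969620

By the reflection principle (André's argument), the number of monotone paths to (23, 11) with n ≤ m that never go above y = x is C(34, 23) − C(34, 24) = 286097760 − 131128140 = 154969620.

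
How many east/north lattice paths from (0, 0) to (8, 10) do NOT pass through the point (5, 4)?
Number of paths = 33174

Total paths from (0, 0) to (8, 10): C(18, 8) = 43758. Paths through (5, 4): (paths (0, 0) → (5, 4)) × (paths (5, 4) → (8, 10)) = C(9, 5) · C(9, 3) = 126 · 84 = 10584. Avoidance count = 43758 − 10584 = 33174.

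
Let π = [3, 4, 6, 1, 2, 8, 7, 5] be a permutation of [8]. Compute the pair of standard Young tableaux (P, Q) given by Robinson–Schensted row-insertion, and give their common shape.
P = [1, 2, 5, 7] / [3, 4, 6] / [8];  Q = [1, 2, 3, 6] / [4, 5, 7] / [8];  common shape = (4, 3, 1)

Row-insert the values π_1, π_2, … into P one at a time, bumping the leftmost entry strictly greater than the inserted value down to the next row. The recording tableau Q records, in position (i, j), the step at which that cell was added to P.
  Insert 3 (step 1): P = [3];  Q = [1]
  Insert 4 (step 2): P = [3, 4];  Q = [1, 2]
  Insert 6 (step 3): P = [3, 4, 6];  Q = [1, 2, 3]
  Insert 1 (step 4): P = [1, 4, 6] / [3];  Q = [1, 2, 3] / [4]
  Insert 2 (step 5): P = [1, 2, 6] / [3, 4];  Q = [1, 2, 3] / [4, 5]
  Insert 8 (step 6): P = [1, 2, 6, 8] / [3, 4];  Q = [1, 2, 3, 6] / [4, 5]
  Insert 7 (step 7): P = [1, 2, 6, 7] / [3, 4, 8];  Q = [1, 2, 3, 6] / [4, 5, 7]
  Insert 5 (step 8): P = [1, 2, 5, 7] / [3, 4, 6] / [8];  Q = [1, 2, 3, 6] / [4, 5, 7] / [8]
Final shape: (4, 3, 1).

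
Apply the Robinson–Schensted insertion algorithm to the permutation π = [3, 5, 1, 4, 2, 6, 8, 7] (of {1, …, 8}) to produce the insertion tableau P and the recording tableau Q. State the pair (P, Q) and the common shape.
P = [1, 2, 6, 7] / [3, 4, 8] / [5];  Q = [1, 2, 6, 7] / [3, 4, 8] / [5];  common shape = (4, 3, 1)

Row-insert the values π_1, π_2, … into P one at a time, bumping the leftmost entry strictly greater than the inserted value down to the next row. The recording tableau Q records, in position (i, j), the step at which that cell was added to P.
  Insert 3 (step 1): P = [3];  Q = [1]
  Insert 5 (step 2): P = [3, 5];  Q = [1, 2]
  Insert 1 (step 3): P = [1, 5] / [3];  Q = [1, 2] / [3]
  Insert 4 (step 4): P = [1, 4] / [3, 5];  Q = [1, 2] / [3, 4]
  Insert 2 (step 5): P = [1, 2] / [3, 4] / [5];  Q = [1, 2] / [3, 4] / [5]
  Insert 6 (step 6): P = [1, 2, 6] / [3, 4] / [5];  Q = [1, 2, 6] / [3, 4] / [5]
  Insert 8 (step 7): P = [1, 2, 6, 8] / [3, 4] / [5];  Q = [1, 2, 6, 7] / [3, 4] / [5]
  Insert 7 (step 8): P = [1, 2, 6, 7] / [3, 4, 8] / [5];  Q = [1, 2, 6, 7] / [3, 4, 8] / [5]
Final shape: (4, 3, 1).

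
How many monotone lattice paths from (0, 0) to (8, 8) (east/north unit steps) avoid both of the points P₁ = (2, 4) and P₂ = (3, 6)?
Number of paths = 8901

Inclusion–exclusion. Total paths: C(16, 8) = 12870. Through P₁: C(6, 2)·C(10, 6) = 3150. Through P₂: C(9, 3)·C(7, 5) = 1764. Since P₁ is strictly southwest of P₂, a monotone path through both must visit P₁ then P₂; paths through both = C(6, 2)·C(3, 1)·C(7, 5) = 945. Avoid both = 12870 − 3150 − 1764 + 945 = 8901.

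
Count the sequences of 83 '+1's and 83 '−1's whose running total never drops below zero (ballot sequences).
C_83 = 68854441132780194707888052034668647142985206100

These ballot sequences are counted by the Catalan number C_n = (1/(n + 1)) · C(2n, n). For n = 83: C_83 = (1/84) · C(166, 83) = 5783773055153536355462596370912166360010757312400/84 = 68854441132780194707888052034668647142985206100.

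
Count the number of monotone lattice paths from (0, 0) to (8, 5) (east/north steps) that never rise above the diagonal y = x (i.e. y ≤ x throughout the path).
Number of paths = 572

By the reflection principle (André's argument), the number of monotone paths to (8, 5) with n ≤ m that never go above y = x is C(13, 8) − C(13, 9) = 1287 − 715 = 572.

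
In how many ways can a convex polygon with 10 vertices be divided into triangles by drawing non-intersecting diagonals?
C_8 = 1430

These polygon triangulations are counted by the Catalan number C_n = (1/(n + 1)) · C(2n, n). For n = 8: C_8 = (1/9) · C(16, 8) = 12870/9 = 1430.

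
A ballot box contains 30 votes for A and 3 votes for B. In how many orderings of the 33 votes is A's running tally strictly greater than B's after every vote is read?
Strict-lead orderings = 4464

Total orderings of the 33 votes with 30 for A: C(33, 30) = 5456. By the Bertrand ballot formula (Cycle Lemma / reflection principle), the number of orderings in which A is strictly ahead of B throughout is (p − q)/(p + q) · C(p + q, p) = (30 − 3)/(30 + 3) · 5456 = 4464.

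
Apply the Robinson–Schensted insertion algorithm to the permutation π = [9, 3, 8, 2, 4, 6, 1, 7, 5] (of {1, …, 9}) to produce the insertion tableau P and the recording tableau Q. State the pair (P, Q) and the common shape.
P = [1, 4, 5, 7] / [2, 6] / [3, 8] / [9];  Q = [1, 3, 6, 8] / [2, 5] / [4, 9] / [7];  common shape = (4, 2, 2, 1)

Row-insert the values π_1, π_2, … into P one at a time, bumping the leftmost entry strictly greater than the inserted value down to the next row. The recording tableau Q records, in position (i, j), the step at which that cell was added to P.
  Insert 9 (step 1): P = [9];  Q = [1]
  Insert 3 (step 2): P = [3] / [9];  Q = [1] / [2]
  Insert 8 (step 3): P = [3, 8] / [9];  Q = [1, 3] / [2]
  Insert 2 (step 4): P = [2, 8] / [3] / [9];  Q = [1, 3] / [2] / [4]
  Insert 4 (step 5): P = [2, 4] / [3, 8] / [9];  Q = [1, 3] / [2, 5] / [4]
  Insert 6 (step 6): P = [2, 4, 6] / [3, 8] / [9];  Q = [1, 3, 6] / [2, 5] / [4]
  Insert 1 (step 7): P = [1, 4, 6] / [2, 8] / [3] / [9];  Q = [1, 3, 6] / [2, 5] / [4] / [7]
  Insert 7 (step 8): P = [1, 4, 6, 7] / [2, 8] / [3] / [9];  Q = [1, 3, 6, 8] / [2, 5] / [4] / [7]
  Insert 5 (step 9): P = [1, 4, 5, 7] / [2, 6] / [3, 8] / [9];  Q = [1, 3, 6, 8] / [2, 5] / [4, 9] / [7]
Final shape: (4, 2, 2, 1).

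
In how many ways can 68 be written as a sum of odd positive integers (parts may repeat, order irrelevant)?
p_odd(68) = 24576

Enumerate partitions using only odd parts via the recurrence o(n, m) = o(n, m−2) + o(n−m, m) over odd m, starting from the largest odd part ≤ n. This gives p_odd(68) = 24576. (Euler's theorem: equals the count of distinct-part partitions.)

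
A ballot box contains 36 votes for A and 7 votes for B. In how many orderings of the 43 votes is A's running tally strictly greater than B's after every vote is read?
Strict-lead orderings = 21732542

Total orderings of the 43 votes with 36 for A: C(43, 36) = 32224114. By the Bertrand ballot formula (Cycle Lemma / reflection principle), the number of orderings in which A is strictly ahead of B throughout is (p − q)/(p + q) · C(p + q, p) = (36 − 7)/(36 + 7) · 32224114 = 21732542.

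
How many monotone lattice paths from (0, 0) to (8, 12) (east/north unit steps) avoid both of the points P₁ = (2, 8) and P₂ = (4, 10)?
Number of paths = 105555

Inclusion–exclusion. Total paths: C(20, 8) = 125970. Through P₁: C(10, 2)·C(10, 6) = 9450. Through P₂: C(14, 4)·C(6, 4) = 15015. Since P₁ is strictly southwest of P₂, a monotone path through both must visit P₁ then P₂; paths through both = C(10, 2)·C(4, 2)·C(6, 4) = 4050. Avoid both = 125970 − 9450 − 15015 + 4050 = 105555.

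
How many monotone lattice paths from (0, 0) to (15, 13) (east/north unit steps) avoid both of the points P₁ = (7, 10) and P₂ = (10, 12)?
Number of paths = 31520244

Inclusion–exclusion. Total paths: C(28, 15) = 37442160. Through P₁: C(17, 7)·C(11, 8) = 3208920. Through P₂: C(22, 10)·C(6, 5) = 3879876. Since P₁ is strictly southwest of P₂, a monotone path through both must visit P₁ then P₂; paths through both = C(17, 7)·C(5, 3)·C(6, 5) = 1166880. Avoid both = 37442160 − 3208920 − 3879876 + 1166880 = 31520244.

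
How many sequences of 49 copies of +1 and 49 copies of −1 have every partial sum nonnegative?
C_49 = 509552245179617138054608572

These ballot sequences are counted by the Catalan number C_n = (1/(n + 1)) · C(2n, n). For n = 49: C_49 = (1/50) · C(98, 49) = 25477612258980856902730428600/50 = 509552245179617138054608572.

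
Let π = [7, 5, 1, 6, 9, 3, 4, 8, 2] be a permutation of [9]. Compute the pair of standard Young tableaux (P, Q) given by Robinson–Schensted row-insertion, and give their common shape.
P = [1, 2, 4, 8] / [3, 6, 9] / [5] / [7];  Q = [1, 4, 5, 8] / [2, 6, 7] / [3] / [9];  common shape = (4, 3, 1, 1)

Row-insert the values π_1, π_2, … into P one at a time, bumping the leftmost entry strictly greater than the inserted value down to the next row. The recording tableau Q records, in position (i, j), the step at which that cell was added to P.
  Insert 7 (step 1): P = [7];  Q = [1]
  Insert 5 (step 2): P = [5] / [7];  Q = [1] / [2]
  Insert 1 (step 3): P = [1] / [5] / [7];  Q = [1] / [2] / [3]
  Insert 6 (step 4): P = [1, 6] / [5] / [7];  Q = [1, 4] / [2] / [3]
  Insert 9 (step 5): P = [1, 6, 9] / [5] / [7];  Q = [1, 4, 5] / [2] / [3]
  Insert 3 (step 6): P = [1, 3, 9] / [5, 6] / [7];  Q = [1, 4, 5] / [2, 6] / [3]
  Insert 4 (step 7): P = [1, 3, 4] / [5, 6, 9] / [7];  Q = [1, 4, 5] / [2, 6, 7] / [3]
  Insert 8 (step 8): P = [1, 3, 4, 8] / [5, 6, 9] / [7];  Q = [1, 4, 5, 8] / [2, 6, 7] / [3]
  Insert 2 (step 9): P = [1, 2, 4, 8] / [3, 6, 9] / [5] / [7];  Q = [1, 4, 5, 8] / [2, 6, 7] / [3] / [9]
Final shape: (4, 3, 1, 1).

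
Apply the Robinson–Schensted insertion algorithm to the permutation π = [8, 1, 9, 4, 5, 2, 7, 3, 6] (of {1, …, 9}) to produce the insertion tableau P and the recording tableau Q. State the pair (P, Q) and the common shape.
P = [1, 2, 3, 6] / [4, 5, 7] / [8, 9];  Q = [1, 3, 5, 7] / [2, 4, 9] / [6, 8];  common shape = (4, 3, 2)

Row-insert the values π_1, π_2, … into P one at a time, bumping the leftmost entry strictly greater than the inserted value down to the next row. The recording tableau Q records, in position (i, j), the step at which that cell was added to P.
  Insert 8 (step 1): P = [8];  Q = [1]
  Insert 1 (step 2): P = [1] / [8];  Q = [1] / [2]
  Insert 9 (step 3): P = [1, 9] / [8];  Q = [1, 3] / [2]
  Insert 4 (step 4): P = [1, 4] / [8, 9];  Q = [1, 3] / [2, 4]
  Insert 5 (step 5): P = [1, 4, 5] / [8, 9];  Q = [1, 3, 5] / [2, 4]
  Insert 2 (step 6): P = [1, 2, 5] / [4, 9] / [8];  Q = [1, 3, 5] / [2, 4] / [6]
  Insert 7 (step 7): P = [1, 2, 5, 7] / [4, 9] / [8];  Q = [1, 3, 5, 7] / [2, 4] / [6]
  Insert 3 (step 8): P = [1, 2, 3, 7] / [4, 5] / [8, 9];  Q = [1, 3, 5, 7] / [2, 4] / [6, 8]
  Insert 6 (step 9): P = [1, 2, 3, 6] / [4, 5, 7] / [8, 9];  Q = [1, 3, 5, 7] / [2, 4, 9] / [6, 8]
Final shape: (4, 3, 2).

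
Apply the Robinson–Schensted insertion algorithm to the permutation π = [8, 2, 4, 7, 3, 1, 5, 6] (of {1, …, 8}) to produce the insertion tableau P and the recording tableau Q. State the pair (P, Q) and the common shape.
P = [1, 3, 5, 6] / [2, 7] / [4] / [8];  Q = [1, 3, 4, 8] / [2, 7] / [5] / [6];  common shape = (4, 2, 1, 1)

Row-insert the values π_1, π_2, … into P one at a time, bumping the leftmost entry strictly greater than the inserted value down to the next row. The recording tableau Q records, in position (i, j), the step at which that cell was added to P.
  Insert 8 (step 1): P = [8];  Q = [1]
  Insert 2 (step 2): P = [2] / [8];  Q = [1] / [2]
  Insert 4 (step 3): P = [2, 4] / [8];  Q = [1, 3] / [2]
  Insert 7 (step 4): P = [2, 4, 7] / [8];  Q = [1, 3, 4] / [2]
  Insert 3 (step 5): P = [2, 3, 7] / [4] / [8];  Q = [1, 3, 4] / [2] / [5]
  Insert 1 (step 6): P = [1, 3, 7] / [2] / [4] / [8];  Q = [1, 3, 4] / [2] / [5] / [6]
  Insert 5 (step 7): P = [1, 3, 5] / [2, 7] / [4] / [8];  Q = [1, 3, 4] / [2, 7] / [5] / [6]
  Insert 6 (step 8): P = [1, 3, 5, 6] / [2, 7] / [4] / [8];  Q = [1, 3, 4, 8] / [2, 7] / [5] / [6]
Final shape: (4, 2, 1, 1).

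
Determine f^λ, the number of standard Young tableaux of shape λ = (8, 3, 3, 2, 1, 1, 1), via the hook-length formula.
# SYT of shape (8, 3, 3, 2, 1, 1, 1) = 22447854

Hook-length formula: f^λ = n! / Π hook(c), product over all cells c of the Young diagram. For λ = (8, 3, 3, 2, 1, 1, 1), n = 19 boxes. Hook lengths by row (left-to-right, top-to-bottom): [14, 10, 8, 5, 4, 3, 2, 1]; [8, 4, 2]; [7, 3, 1]; [5, 1]; [3]; [2]; [1]. Product of hooks = 5419008000. So f^λ = 19! / 5419008000 = 121645100408832000 / 5419008000 = 22447854.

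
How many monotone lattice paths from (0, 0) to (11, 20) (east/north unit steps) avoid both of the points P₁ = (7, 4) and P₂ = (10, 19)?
Number of paths = 43552005

Inclusion–exclusion. Total paths: C(31, 11) = 84672315. Through P₁: C(11, 7)·C(20, 4) = 1598850. Through P₂: C(29, 10)·C(2, 1) = 40060020. Since P₁ is strictly southwest of P₂, a monotone path through both must visit P₁ then P₂; paths through both = C(11, 7)·C(18, 3)·C(2, 1) = 538560. Avoid both = 84672315 − 1598850 − 40060020 + 538560 = 43552005.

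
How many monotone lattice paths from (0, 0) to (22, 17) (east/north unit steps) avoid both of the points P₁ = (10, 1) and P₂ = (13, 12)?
Number of paths = 40283493913

Inclusion–exclusion. Total paths: C(39, 22) = 51021117810. Through P₁: C(11, 10)·C(28, 12) = 334639305. Through P₂: C(25, 13)·C(14, 9) = 10411000600. Since P₁ is strictly southwest of P₂, a monotone path through both must visit P₁ then P₂; paths through both = C(11, 10)·C(14, 3)·C(14, 9) = 8016008. Avoid both = 51021117810 − 334639305 − 10411000600 + 8016008 = 40283493913.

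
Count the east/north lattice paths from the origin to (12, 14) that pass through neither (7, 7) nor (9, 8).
Number of paths = 5762380

Inclusion–exclusion. Total paths: C(26, 12) = 9657700. Through P₁: C(14, 7)·C(12, 5) = 2718144. Through P₂: C(17, 9)·C(9, 3) = 2042040. Since P₁ is strictly southwest of P₂, a monotone path through both must visit P₁ then P₂; paths through both = C(14, 7)·C(3, 2)·C(9, 3) = 864864. Avoid both = 9657700 − 2718144 − 2042040 + 864864 = 5762380.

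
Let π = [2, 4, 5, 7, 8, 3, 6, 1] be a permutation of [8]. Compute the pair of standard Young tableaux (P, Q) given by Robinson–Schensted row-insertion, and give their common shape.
P = [1, 3, 5, 6, 8] / [2, 7] / [4];  Q = [1, 2, 3, 4, 5] / [6, 7] / [8];  common shape = (5, 2, 1)

Row-insert the values π_1, π_2, … into P one at a time, bumping the leftmost entry strictly greater than the inserted value down to the next row. The recording tableau Q records, in position (i, j), the step at which that cell was added to P.
  Insert 2 (step 1): P = [2];  Q = [1]
  Insert 4 (step 2): P = [2, 4];  Q = [1, 2]
  Insert 5 (step 3): P = [2, 4, 5];  Q = [1, 2, 3]
  Insert 7 (step 4): P = [2, 4, 5, 7];  Q = [1, 2, 3, 4]
  Insert 8 (step 5): P = [2, 4, 5, 7, 8];  Q = [1, 2, 3, 4, 5]
  Insert 3 (step 6): P = [2, 3, 5, 7, 8] / [4];  Q = [1, 2, 3, 4, 5] / [6]
  Insert 6 (step 7): P = [2, 3, 5, 6, 8] / [4, 7];  Q = [1, 2, 3, 4, 5] / [6, 7]
  Insert 1 (step 8): P = [1, 3, 5, 6, 8] / [2, 7] / [4];  Q = [1, 2, 3, 4, 5] / [6, 7] / [8]
Final shape: (5, 2, 1).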